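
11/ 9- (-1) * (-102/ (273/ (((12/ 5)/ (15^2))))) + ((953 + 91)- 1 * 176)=88986217/ 102375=869.22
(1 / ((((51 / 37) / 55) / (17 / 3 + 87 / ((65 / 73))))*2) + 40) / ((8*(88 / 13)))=4181713 / 107712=38.82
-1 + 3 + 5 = 7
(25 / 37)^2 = 0.46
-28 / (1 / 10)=-280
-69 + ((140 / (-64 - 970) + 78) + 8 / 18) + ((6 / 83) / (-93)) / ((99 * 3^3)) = 3009136271 / 323248563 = 9.31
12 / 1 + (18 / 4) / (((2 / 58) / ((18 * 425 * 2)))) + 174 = 1996836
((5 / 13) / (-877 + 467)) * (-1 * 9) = 0.01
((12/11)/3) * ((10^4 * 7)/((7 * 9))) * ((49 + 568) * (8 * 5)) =987200000/99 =9971717.17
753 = 753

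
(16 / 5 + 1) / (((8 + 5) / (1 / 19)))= 21 / 1235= 0.02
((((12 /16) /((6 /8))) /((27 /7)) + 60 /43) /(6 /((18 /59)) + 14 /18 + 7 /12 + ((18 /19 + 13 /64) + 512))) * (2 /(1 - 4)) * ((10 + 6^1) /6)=-37374976 /6787260567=-0.01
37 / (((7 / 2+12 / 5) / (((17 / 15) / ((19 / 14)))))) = 17612 / 3363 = 5.24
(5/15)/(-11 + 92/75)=-25/733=-0.03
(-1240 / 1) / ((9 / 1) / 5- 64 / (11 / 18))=68200 / 5661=12.05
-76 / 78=-38 / 39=-0.97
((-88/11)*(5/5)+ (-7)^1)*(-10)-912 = -762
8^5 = 32768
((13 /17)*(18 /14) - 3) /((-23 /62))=14880 /2737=5.44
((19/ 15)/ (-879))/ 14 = -0.00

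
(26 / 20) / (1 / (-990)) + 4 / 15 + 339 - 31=-14681 / 15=-978.73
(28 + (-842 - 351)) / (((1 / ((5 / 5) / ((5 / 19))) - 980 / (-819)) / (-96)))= 49724064 / 649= 76616.43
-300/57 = -5.26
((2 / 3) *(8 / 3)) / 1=16 / 9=1.78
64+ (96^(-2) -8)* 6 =24577 / 1536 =16.00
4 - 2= 2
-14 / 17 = -0.82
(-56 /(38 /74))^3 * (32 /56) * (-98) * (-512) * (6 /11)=-20282664341.85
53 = 53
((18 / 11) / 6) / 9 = 1 / 33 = 0.03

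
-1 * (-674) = 674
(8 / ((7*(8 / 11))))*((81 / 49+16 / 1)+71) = 47784 / 343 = 139.31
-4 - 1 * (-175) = 171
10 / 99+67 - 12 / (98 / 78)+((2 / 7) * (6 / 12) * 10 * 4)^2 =437575 / 4851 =90.20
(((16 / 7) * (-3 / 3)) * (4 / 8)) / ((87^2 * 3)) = -8 / 158949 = -0.00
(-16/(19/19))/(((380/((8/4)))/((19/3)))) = -8/15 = -0.53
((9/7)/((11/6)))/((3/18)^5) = 419904/77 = 5453.30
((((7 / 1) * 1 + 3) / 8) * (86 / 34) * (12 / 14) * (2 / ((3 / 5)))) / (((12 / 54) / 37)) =357975 / 238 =1504.10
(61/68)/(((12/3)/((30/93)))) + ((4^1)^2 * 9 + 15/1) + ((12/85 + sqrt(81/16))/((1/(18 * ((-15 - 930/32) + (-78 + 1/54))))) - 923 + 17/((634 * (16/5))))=-40206663019/6682360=-6016.84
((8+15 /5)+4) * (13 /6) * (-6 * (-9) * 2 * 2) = 7020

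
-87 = -87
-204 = -204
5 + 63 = 68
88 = 88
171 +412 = 583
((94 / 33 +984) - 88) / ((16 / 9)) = 44493 / 88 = 505.60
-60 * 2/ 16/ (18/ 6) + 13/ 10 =-6/ 5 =-1.20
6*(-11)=-66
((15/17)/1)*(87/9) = 145/17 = 8.53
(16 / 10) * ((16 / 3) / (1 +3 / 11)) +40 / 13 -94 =-114958 / 1365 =-84.22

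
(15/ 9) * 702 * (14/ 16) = 4095/ 4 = 1023.75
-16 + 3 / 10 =-157 / 10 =-15.70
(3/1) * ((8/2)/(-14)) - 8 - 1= -9.86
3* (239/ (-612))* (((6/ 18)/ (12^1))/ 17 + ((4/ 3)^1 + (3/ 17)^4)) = -1.57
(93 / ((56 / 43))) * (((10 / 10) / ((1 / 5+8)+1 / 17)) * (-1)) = -113305 / 13104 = -8.65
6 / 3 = 2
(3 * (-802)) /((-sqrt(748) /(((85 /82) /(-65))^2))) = 20451 * sqrt(187) /12499916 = 0.02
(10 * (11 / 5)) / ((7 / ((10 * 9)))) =1980 / 7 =282.86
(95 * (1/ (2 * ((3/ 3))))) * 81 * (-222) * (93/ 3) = -26478495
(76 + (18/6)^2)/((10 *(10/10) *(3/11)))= 31.17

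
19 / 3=6.33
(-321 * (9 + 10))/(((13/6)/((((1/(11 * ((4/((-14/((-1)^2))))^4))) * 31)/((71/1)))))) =-1361864007/81224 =-16766.77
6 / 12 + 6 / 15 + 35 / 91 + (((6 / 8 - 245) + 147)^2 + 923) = 10381.85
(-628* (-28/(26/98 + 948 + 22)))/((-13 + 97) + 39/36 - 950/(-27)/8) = 1453977/7178993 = 0.20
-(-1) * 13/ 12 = 13/ 12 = 1.08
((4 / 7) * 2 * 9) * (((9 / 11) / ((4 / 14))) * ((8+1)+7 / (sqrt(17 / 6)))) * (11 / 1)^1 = 2268 * sqrt(102) / 17+2916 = 4263.39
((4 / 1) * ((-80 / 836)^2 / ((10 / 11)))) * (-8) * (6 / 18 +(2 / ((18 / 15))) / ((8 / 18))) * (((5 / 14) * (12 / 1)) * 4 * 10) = -225.64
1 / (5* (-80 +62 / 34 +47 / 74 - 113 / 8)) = -5032 / 2306325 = -0.00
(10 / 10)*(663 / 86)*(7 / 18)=1547 / 516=3.00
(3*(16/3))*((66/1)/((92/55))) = 14520/23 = 631.30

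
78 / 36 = 13 / 6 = 2.17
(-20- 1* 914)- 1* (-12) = -922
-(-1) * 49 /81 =49 /81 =0.60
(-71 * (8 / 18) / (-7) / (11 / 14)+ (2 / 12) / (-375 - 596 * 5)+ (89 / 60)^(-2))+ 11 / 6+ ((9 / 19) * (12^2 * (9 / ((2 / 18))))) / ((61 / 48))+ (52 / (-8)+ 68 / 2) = 39836462924503 / 9088634610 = 4383.11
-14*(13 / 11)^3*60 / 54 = -307580 / 11979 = -25.68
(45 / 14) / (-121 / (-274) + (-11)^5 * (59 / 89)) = -548685 / 18224777879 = -0.00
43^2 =1849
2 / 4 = 1 / 2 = 0.50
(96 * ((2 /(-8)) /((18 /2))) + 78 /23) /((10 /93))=155 /23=6.74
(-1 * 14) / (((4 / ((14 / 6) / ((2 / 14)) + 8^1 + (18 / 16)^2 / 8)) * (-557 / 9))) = 789999 / 570368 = 1.39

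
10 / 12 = 5 / 6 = 0.83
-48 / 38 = -24 / 19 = -1.26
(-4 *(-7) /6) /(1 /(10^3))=14000 /3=4666.67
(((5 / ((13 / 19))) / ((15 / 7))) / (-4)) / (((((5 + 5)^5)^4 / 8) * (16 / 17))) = -2261 / 31200000000000000000000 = -0.00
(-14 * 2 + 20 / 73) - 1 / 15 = -30433 / 1095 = -27.79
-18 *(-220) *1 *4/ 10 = 1584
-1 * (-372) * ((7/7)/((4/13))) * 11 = 13299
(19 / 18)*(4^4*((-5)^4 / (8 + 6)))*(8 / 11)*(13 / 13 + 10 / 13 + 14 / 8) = 92720000 / 3003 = 30875.79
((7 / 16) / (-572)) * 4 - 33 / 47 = -75833 / 107536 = -0.71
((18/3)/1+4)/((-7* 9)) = -0.16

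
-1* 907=-907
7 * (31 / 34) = 217 / 34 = 6.38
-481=-481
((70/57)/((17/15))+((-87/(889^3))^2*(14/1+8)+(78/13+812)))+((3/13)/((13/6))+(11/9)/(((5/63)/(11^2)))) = 361429930846641259479733699/134731702327072085952535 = 2682.59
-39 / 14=-2.79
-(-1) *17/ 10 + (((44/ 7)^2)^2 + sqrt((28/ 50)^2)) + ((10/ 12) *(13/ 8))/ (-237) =1067497829119/ 682844400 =1563.31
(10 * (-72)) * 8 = -5760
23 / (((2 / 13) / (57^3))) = 55372707 / 2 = 27686353.50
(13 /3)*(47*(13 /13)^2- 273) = -2938 /3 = -979.33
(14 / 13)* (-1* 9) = -126 / 13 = -9.69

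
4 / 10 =2 / 5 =0.40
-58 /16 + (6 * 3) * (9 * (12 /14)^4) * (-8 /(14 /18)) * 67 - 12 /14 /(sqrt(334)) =-8102954987 /134456 - 3 * sqrt(334) /1169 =-60264.78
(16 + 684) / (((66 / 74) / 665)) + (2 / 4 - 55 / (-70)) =120564797 / 231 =521925.53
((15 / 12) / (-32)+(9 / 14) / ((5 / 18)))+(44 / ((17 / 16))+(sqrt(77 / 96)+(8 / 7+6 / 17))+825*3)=sqrt(462) / 24+191937121 / 76160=2521.08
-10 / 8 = -5 / 4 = -1.25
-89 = -89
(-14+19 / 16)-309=-5149 / 16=-321.81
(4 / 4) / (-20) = -1 / 20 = -0.05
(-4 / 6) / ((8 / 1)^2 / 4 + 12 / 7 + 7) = -14 / 519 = -0.03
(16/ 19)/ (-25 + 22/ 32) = -256/ 7391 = -0.03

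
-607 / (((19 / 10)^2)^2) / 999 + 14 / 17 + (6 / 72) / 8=55761091373 / 70823729376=0.79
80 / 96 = 5 / 6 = 0.83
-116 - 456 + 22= -550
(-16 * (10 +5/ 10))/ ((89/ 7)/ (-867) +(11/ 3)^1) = -84966/ 1847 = -46.00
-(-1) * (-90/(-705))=0.13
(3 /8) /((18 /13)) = 13 /48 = 0.27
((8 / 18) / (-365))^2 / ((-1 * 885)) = -16 / 9550234125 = -0.00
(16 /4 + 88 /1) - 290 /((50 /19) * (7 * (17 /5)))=10397 /119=87.37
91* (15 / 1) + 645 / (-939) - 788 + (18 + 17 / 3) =563381 / 939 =599.98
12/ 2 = 6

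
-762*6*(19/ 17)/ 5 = -1021.98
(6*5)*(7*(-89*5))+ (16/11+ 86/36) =-18502339/198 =-93446.16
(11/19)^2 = 121/361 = 0.34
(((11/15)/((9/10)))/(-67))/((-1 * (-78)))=-11/70551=-0.00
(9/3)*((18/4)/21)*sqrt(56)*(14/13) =18*sqrt(14)/13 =5.18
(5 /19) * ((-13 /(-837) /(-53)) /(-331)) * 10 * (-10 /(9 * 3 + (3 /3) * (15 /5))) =-650 /836958987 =-0.00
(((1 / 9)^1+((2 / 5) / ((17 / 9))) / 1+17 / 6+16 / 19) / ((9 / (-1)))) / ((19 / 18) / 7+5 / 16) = -6508936 / 6787845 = -0.96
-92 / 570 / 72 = -23 / 10260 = -0.00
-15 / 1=-15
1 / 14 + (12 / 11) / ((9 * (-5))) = 109 / 2310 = 0.05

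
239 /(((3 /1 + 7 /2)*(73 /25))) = 11950 /949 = 12.59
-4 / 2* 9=-18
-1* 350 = -350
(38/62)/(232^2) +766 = 1278104723/1668544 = 766.00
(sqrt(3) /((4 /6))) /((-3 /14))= -7*sqrt(3)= -12.12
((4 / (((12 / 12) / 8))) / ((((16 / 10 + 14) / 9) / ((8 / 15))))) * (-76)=-9728 / 13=-748.31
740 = 740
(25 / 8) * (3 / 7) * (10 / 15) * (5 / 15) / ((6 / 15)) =125 / 168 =0.74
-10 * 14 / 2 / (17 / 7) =-490 / 17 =-28.82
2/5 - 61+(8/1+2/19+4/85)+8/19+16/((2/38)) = 406937/1615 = 251.97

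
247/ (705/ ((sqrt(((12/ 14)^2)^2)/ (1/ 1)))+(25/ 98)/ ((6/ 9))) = 2793/ 10855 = 0.26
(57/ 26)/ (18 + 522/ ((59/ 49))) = 1121/ 230880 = 0.00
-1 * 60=-60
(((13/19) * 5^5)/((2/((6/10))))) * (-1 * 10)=-121875/19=-6414.47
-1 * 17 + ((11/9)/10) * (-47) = -2047/90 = -22.74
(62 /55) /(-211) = -62 /11605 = -0.01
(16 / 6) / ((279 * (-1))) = -8 / 837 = -0.01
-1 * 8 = -8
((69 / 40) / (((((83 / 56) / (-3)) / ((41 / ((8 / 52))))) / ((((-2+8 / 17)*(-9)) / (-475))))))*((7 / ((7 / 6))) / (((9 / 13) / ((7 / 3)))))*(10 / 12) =304550337 / 670225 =454.40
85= 85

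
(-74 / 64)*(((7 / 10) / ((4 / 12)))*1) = -777 / 320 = -2.43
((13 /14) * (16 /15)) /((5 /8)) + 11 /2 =7439 /1050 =7.08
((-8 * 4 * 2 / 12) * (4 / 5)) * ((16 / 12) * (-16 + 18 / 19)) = 73216 / 855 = 85.63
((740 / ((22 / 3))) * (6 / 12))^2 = 308025 / 121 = 2545.66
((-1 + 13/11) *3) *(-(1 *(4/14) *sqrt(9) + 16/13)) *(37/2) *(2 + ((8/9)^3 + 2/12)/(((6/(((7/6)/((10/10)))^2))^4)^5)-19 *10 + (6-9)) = 4349091636356628005090550819171952536015880058848868765/1080743641186981550861394021029977815281358379941888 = 4024.17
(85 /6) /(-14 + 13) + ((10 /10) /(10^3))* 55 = -8467 /600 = -14.11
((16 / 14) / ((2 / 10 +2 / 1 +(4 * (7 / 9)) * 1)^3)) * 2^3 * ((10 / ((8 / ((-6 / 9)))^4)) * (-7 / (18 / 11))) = -6875 / 54607676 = -0.00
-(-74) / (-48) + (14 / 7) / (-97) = -3637 / 2328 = -1.56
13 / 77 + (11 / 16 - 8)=-8801 / 1232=-7.14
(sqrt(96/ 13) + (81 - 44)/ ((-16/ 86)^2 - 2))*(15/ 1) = -1026195/ 3634 + 60*sqrt(78)/ 13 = -241.63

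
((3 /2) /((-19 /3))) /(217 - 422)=9 /7790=0.00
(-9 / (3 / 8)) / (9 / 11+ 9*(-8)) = 88 / 261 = 0.34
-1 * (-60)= 60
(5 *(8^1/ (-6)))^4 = 160000/ 81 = 1975.31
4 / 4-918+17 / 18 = -16489 / 18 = -916.06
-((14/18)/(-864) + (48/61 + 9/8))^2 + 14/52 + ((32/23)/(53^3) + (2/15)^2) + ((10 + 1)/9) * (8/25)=-744583173892056254071/250386540466236595200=-2.97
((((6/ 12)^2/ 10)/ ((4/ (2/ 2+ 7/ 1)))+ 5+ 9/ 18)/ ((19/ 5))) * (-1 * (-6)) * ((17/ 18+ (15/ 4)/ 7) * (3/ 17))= 41403/ 18088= 2.29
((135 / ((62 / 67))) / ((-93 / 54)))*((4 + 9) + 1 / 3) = -1085400 / 961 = -1129.45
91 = 91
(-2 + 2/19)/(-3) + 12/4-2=31/19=1.63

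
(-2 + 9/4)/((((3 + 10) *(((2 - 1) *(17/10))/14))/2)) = 70/221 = 0.32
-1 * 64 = -64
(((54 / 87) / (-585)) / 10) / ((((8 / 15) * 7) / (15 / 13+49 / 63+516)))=-30299 / 2058420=-0.01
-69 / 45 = -23 / 15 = -1.53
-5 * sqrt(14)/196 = -0.10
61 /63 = 0.97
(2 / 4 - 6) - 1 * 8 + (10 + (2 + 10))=17 / 2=8.50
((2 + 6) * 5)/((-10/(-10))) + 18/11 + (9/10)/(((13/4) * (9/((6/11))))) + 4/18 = 269468/6435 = 41.88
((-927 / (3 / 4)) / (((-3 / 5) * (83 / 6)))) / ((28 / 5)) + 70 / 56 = 64705 / 2324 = 27.84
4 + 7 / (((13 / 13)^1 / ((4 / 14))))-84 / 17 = 18 / 17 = 1.06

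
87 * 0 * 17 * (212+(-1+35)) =0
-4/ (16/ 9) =-9/ 4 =-2.25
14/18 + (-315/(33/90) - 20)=-86953/99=-878.31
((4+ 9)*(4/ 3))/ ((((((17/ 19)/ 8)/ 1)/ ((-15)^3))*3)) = -2964000/ 17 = -174352.94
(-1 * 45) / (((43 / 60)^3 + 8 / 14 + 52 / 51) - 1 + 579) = -0.08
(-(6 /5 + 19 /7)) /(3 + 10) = -137 /455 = -0.30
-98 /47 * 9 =-882 /47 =-18.77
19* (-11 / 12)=-209 / 12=-17.42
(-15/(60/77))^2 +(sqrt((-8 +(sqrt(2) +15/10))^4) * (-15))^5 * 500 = -4395491989085551.76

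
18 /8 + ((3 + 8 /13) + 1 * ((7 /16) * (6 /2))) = 1493 /208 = 7.18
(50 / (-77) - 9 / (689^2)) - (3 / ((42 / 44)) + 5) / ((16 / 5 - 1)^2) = -937581598 / 402088687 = -2.33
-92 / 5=-18.40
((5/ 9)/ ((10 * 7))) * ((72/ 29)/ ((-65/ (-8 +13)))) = -4/ 2639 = -0.00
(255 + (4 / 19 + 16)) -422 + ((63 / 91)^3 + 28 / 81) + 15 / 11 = -5532399025 / 37193013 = -148.75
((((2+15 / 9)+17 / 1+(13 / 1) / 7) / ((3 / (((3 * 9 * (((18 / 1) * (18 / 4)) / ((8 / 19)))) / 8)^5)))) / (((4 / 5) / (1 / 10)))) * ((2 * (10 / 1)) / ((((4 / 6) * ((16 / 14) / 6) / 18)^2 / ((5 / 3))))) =2491824106457709679291739674725 / 34359738368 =72521626322347137590.75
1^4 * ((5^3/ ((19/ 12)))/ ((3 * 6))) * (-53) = -13250/ 57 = -232.46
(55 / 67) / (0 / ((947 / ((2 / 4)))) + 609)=55 / 40803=0.00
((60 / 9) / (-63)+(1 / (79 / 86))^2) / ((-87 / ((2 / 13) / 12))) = -0.00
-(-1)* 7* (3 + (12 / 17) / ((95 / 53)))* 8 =306936 / 1615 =190.05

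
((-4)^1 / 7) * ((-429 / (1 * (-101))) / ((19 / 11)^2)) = -207636 / 255227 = -0.81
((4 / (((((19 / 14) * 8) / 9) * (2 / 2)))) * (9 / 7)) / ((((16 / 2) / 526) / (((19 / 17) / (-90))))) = -3.48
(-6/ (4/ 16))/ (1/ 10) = -240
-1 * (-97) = 97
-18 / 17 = -1.06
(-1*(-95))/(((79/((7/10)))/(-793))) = -105469/158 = -667.53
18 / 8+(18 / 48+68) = 565 / 8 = 70.62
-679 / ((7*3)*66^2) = -97 / 13068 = -0.01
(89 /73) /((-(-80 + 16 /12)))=267 /17228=0.02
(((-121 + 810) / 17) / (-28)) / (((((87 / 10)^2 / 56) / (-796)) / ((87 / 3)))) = 109688800 / 4437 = 24721.39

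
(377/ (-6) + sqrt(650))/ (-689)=29/ 318 - 5*sqrt(26)/ 689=0.05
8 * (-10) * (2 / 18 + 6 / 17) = -5680 / 153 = -37.12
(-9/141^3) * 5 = -5/311469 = -0.00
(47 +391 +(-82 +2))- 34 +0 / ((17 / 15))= 324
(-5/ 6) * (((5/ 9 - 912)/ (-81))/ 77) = -41015/ 336798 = -0.12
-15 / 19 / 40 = -3 / 152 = -0.02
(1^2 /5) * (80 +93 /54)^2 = 2163841 /1620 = 1335.70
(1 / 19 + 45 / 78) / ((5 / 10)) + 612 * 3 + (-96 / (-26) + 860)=667135 / 247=2700.95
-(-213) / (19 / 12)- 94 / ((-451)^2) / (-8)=134.53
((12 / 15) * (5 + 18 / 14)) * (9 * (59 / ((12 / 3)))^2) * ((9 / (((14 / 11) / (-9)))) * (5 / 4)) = -307055529 / 392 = -783304.92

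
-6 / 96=-0.06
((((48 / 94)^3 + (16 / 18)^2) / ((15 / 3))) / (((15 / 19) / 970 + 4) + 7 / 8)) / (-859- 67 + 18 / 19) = -271886555072 / 6641116463525895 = -0.00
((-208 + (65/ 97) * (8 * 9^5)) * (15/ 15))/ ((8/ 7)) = 26849641/ 97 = 276800.42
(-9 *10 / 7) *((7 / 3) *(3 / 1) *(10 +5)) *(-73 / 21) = 32850 / 7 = 4692.86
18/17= 1.06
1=1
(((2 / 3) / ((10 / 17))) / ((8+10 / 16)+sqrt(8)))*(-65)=-40664 / 4249+28288*sqrt(2) / 12747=-6.43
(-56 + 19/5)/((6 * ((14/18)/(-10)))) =783/7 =111.86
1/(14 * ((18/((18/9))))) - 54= -6803/126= -53.99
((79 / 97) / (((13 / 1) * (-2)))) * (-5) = 395 / 2522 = 0.16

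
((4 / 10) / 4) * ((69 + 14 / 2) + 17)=93 / 10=9.30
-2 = -2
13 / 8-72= -563 / 8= -70.38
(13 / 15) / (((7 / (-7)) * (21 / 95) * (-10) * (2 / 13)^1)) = 3211 / 1260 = 2.55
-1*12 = -12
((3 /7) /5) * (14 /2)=3 /5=0.60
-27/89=-0.30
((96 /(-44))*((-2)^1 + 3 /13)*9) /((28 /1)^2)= 621 /14014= 0.04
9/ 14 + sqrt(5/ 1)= 9/ 14 + sqrt(5)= 2.88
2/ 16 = 1/ 8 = 0.12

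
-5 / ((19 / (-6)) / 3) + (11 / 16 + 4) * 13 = 19965 / 304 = 65.67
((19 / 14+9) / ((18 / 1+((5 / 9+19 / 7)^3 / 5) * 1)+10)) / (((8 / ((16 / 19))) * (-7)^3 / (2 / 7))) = -528525 / 20364878338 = -0.00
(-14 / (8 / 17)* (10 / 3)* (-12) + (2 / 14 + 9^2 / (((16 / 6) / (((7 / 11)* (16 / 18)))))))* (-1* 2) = -185928 / 77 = -2414.65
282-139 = 143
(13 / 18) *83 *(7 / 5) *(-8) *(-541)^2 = -8842478372 / 45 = -196499519.38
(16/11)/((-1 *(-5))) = 16/55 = 0.29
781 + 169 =950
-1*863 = -863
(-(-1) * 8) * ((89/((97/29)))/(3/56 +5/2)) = 1156288/13871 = 83.36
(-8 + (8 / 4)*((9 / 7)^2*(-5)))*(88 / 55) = -9616 / 245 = -39.25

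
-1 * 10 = -10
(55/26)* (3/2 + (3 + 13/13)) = 605/52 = 11.63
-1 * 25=-25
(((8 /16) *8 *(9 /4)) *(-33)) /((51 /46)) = -4554 /17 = -267.88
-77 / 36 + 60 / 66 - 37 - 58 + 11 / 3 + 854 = 301529 / 396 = 761.44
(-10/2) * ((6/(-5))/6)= 1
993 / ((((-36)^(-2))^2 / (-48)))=-80057217024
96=96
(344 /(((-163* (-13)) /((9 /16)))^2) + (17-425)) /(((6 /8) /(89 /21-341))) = 189828600964 /1036191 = 183198.47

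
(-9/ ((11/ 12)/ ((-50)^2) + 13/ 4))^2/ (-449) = -72900000000/ 4269269409329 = -0.02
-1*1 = -1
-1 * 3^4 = -81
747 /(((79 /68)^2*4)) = 863532 /6241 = 138.36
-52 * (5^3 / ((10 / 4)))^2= -130000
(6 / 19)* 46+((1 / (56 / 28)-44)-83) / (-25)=18607 / 950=19.59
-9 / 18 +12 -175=-327 / 2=-163.50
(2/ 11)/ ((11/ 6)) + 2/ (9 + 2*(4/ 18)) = 3198/ 10285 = 0.31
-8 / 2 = -4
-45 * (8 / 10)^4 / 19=-2304 / 2375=-0.97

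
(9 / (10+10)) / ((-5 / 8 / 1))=-18 / 25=-0.72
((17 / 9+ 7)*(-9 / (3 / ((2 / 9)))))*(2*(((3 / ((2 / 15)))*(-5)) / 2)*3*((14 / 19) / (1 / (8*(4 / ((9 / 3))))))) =896000 / 57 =15719.30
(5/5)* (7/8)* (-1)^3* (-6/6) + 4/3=53/24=2.21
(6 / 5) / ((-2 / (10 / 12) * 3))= -1 / 6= -0.17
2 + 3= 5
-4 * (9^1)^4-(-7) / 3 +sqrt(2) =-78725 / 3 +sqrt(2) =-26240.25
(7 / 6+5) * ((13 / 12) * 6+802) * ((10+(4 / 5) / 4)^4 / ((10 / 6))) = 404755210629 / 12500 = 32380416.85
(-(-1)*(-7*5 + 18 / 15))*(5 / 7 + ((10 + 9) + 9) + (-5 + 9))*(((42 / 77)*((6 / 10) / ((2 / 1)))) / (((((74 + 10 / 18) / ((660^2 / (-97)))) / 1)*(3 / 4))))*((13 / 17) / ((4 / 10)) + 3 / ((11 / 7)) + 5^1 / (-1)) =-18959155488 / 1106479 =-17134.67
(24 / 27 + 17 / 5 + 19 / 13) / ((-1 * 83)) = -0.07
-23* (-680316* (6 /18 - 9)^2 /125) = 3525851056 /375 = 9402269.48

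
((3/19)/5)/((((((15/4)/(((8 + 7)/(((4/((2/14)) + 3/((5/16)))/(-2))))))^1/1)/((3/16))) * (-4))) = 9/28576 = 0.00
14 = 14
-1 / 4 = -0.25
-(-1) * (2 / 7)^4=16 / 2401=0.01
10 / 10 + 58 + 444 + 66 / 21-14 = 3445 / 7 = 492.14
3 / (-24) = -1 / 8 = -0.12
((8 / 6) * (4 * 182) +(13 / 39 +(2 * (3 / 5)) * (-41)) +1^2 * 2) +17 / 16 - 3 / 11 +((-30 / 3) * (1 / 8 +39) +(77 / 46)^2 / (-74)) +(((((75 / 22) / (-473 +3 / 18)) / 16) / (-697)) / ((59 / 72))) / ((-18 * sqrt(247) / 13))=9185720057 / 17224240 - 225 * sqrt(247) / 97532735036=533.30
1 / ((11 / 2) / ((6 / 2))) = 6 / 11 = 0.55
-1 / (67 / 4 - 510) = 4 / 1973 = 0.00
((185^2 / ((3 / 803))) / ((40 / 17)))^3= 815856461365488000932375 / 13824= 59017394485350694511.89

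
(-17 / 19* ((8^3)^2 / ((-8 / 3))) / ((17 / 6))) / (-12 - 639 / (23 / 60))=-565248 / 30571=-18.49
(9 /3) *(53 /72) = 53 /24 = 2.21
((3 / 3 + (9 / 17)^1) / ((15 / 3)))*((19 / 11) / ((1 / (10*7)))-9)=32006 / 935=34.23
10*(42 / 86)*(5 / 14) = 75 / 43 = 1.74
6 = 6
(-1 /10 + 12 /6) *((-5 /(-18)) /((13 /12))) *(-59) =-1121 /39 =-28.74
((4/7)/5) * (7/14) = 2/35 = 0.06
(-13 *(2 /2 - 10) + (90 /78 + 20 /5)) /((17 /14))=22232 /221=100.60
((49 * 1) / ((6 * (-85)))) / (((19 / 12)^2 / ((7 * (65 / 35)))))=-15288 / 30685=-0.50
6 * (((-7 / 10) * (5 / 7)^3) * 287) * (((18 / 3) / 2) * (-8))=73800 / 7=10542.86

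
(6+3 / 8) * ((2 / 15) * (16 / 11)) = 68 / 55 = 1.24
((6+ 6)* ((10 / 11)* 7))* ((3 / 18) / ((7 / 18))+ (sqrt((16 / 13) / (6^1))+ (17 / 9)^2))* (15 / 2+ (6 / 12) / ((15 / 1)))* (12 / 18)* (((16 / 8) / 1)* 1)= 50624* sqrt(78) / 1287+ 744896 / 243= 3412.81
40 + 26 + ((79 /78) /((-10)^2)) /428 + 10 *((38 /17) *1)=5014278143 /56752800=88.35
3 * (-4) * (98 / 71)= -1176 / 71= -16.56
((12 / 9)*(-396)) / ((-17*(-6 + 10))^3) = 33 / 19652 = 0.00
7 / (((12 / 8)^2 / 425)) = 11900 / 9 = 1322.22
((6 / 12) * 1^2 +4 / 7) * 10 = 75 / 7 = 10.71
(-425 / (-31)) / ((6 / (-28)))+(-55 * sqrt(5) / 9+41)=-2137 / 93 - 55 * sqrt(5) / 9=-36.64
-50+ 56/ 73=-3594/ 73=-49.23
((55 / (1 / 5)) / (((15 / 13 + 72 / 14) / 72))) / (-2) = -300300 / 191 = -1572.25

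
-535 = -535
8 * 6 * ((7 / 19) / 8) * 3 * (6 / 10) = 3.98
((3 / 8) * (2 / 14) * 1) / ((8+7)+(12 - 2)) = 3 / 1400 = 0.00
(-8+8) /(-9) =0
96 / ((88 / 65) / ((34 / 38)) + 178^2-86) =17680 / 5819577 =0.00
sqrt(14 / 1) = sqrt(14) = 3.74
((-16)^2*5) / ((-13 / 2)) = -2560 / 13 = -196.92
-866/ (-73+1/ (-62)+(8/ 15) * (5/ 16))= 80538/ 6775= 11.89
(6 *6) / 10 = 18 / 5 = 3.60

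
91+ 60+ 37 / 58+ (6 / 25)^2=5498963 / 36250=151.70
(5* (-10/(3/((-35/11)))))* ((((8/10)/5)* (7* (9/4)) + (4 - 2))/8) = 3955/132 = 29.96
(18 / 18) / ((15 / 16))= 16 / 15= 1.07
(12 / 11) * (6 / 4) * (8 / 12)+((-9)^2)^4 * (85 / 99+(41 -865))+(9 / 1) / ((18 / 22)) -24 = -35433538810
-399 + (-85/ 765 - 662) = -1061.11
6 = 6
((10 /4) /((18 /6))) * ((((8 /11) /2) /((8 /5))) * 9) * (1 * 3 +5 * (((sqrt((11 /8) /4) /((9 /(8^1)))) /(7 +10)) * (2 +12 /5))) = 25 * sqrt(22) /102 +225 /44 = 6.26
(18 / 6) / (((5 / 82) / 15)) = 738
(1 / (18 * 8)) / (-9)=-1 / 1296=-0.00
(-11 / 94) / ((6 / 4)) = -11 / 141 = -0.08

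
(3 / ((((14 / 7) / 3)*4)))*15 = 135 / 8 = 16.88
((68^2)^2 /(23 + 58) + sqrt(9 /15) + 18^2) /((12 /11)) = 11* sqrt(15) /60 + 58870955 /243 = 242268.01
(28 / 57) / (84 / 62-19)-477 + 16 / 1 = -14374387 / 31179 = -461.03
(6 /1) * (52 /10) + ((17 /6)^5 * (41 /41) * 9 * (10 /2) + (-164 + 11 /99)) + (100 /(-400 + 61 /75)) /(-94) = 49141616049797 /6078814560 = 8084.08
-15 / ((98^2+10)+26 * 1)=-3 / 1928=-0.00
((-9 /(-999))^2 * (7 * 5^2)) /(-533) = -175 /6567093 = -0.00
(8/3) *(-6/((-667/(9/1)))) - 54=-35874/667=-53.78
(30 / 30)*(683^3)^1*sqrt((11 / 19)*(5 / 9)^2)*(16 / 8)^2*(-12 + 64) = 331356466480*sqrt(209) / 171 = 28013829623.97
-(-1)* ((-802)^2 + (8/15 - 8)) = 9647948/15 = 643196.53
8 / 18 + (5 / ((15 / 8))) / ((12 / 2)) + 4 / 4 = 17 / 9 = 1.89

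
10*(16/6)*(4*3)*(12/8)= 480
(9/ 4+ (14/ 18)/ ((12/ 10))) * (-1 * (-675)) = 7825/ 4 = 1956.25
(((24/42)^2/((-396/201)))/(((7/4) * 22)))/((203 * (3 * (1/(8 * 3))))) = -4288/25275327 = -0.00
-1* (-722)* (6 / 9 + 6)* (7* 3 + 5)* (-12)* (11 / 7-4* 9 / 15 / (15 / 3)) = -57367232 / 35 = -1639063.77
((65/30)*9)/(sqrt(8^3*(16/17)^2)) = 663*sqrt(2)/1024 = 0.92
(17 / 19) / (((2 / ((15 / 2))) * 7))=0.48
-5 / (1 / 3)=-15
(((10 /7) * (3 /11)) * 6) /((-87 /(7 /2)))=-30 /319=-0.09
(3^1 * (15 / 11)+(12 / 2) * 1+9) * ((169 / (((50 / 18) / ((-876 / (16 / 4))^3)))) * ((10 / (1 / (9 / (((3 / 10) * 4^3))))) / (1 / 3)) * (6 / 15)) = -3019418855271 / 44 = -68623155801.61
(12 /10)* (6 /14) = 18 /35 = 0.51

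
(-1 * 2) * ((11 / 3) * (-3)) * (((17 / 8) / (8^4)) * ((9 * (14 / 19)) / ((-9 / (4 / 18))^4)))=1309 / 46528722432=0.00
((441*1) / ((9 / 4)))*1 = 196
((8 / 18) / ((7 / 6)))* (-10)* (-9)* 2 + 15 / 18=2915 / 42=69.40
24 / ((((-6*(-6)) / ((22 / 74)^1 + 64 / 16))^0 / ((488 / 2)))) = 5856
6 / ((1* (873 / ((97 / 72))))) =1 / 108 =0.01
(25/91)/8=25/728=0.03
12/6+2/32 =33/16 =2.06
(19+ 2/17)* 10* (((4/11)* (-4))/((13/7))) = -28000/187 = -149.73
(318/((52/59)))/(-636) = -59/104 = -0.57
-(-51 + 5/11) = 556/11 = 50.55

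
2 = 2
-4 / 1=-4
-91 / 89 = -1.02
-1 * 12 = -12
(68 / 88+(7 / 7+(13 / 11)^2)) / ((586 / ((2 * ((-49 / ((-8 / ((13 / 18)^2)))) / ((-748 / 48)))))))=-6351527 / 2864035152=-0.00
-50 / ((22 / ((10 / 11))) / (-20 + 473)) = -113250 / 121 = -935.95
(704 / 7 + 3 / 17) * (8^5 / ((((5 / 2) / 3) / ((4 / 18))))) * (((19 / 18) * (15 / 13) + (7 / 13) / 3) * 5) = 85642510336 / 13923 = 6151153.51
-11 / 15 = -0.73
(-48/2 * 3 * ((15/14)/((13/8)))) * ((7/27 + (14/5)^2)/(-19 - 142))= 24992/10465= 2.39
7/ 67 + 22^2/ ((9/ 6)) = 64877/ 201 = 322.77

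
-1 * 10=-10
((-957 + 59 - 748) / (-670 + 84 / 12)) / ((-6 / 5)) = -4115 / 1989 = -2.07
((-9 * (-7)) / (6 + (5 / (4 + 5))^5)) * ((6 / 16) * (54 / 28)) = 43046721 / 5718704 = 7.53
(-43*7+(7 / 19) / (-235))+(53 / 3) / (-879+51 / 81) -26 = -34628960197 / 105891940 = -327.02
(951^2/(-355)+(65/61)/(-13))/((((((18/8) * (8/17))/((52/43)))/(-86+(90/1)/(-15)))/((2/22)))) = 203949316064/8380485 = 24336.22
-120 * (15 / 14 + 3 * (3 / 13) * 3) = -34380 / 91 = -377.80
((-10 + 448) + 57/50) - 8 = 21557/50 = 431.14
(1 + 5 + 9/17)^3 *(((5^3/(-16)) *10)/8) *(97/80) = -16582525875/5030912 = -3296.13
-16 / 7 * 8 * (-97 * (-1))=-12416 / 7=-1773.71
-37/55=-0.67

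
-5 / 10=-0.50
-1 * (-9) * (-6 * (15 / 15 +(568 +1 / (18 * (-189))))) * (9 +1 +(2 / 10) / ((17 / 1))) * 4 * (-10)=12304852.94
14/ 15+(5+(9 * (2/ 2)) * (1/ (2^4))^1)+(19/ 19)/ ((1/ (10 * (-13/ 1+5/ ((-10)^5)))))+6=-176257/ 1500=-117.50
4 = 4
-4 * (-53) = 212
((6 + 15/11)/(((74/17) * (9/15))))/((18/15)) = 2.35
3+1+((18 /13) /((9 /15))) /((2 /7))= 157 /13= 12.08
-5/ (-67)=5/ 67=0.07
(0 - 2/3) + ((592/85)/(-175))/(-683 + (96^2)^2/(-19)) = -2527192048006/3790788122625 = -0.67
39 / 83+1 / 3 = 200 / 249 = 0.80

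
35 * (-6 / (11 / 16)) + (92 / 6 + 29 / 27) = -85847 / 297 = -289.05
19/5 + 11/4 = 131/20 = 6.55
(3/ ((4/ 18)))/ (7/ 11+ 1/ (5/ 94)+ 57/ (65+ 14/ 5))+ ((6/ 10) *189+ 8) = 153829733/ 1260220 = 122.07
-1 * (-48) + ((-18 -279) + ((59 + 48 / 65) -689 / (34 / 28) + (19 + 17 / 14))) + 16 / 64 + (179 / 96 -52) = -583907923 / 742560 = -786.34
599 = 599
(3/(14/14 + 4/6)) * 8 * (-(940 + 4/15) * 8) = -2707968/25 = -108318.72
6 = 6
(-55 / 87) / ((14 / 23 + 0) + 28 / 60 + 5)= -6325 / 60784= -0.10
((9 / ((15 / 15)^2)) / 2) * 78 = 351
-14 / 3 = -4.67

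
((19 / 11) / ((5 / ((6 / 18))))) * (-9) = -57 / 55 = -1.04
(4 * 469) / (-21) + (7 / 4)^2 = -4141 / 48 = -86.27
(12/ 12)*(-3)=-3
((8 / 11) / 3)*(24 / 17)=64 / 187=0.34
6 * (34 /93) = 68 /31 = 2.19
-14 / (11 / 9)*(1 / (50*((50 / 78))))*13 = -31941 / 6875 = -4.65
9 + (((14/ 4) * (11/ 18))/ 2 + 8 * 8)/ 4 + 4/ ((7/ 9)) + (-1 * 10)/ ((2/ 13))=-69733/ 2016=-34.59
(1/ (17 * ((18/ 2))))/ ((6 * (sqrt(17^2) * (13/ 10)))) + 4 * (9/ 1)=36.00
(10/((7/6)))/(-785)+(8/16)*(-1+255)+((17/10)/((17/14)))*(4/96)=16755013/131880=127.05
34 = 34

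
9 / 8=1.12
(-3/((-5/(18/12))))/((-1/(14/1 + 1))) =-13.50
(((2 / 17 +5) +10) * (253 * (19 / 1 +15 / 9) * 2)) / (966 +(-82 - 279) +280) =8062604 / 45135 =178.63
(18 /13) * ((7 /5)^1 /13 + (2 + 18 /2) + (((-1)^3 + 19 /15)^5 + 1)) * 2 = 478155748 /14259375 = 33.53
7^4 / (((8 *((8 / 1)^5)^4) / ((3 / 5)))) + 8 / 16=23058430092136946723 / 46116860184273879040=0.50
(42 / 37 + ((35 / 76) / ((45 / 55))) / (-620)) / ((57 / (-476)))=-9.47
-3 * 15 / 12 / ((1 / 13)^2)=-633.75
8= 8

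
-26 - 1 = -27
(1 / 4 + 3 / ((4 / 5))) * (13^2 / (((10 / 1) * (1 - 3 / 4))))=1352 / 5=270.40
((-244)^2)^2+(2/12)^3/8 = 6124956991489/1728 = 3544535296.00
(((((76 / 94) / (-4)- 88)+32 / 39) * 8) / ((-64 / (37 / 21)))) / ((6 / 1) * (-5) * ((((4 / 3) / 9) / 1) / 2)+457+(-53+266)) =1693231 / 58753760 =0.03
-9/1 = -9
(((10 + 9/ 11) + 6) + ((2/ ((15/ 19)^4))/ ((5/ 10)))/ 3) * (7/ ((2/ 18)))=236816993/ 185625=1275.78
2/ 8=1/ 4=0.25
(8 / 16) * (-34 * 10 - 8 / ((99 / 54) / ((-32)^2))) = -2404.18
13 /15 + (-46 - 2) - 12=-59.13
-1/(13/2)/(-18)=1/117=0.01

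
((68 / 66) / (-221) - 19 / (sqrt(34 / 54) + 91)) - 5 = -500031797 / 95911530 + 57* sqrt(51) / 223570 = -5.21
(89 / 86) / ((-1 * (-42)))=89 / 3612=0.02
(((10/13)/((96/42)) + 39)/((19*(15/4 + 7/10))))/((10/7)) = 28637/87932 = 0.33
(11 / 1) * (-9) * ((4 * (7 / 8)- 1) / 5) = -99 / 2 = -49.50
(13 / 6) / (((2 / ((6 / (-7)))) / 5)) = -65 / 14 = -4.64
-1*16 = -16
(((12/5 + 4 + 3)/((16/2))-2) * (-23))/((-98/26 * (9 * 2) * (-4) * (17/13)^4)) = 0.02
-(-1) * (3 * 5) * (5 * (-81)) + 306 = -5769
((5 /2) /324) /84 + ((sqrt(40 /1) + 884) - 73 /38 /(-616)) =2* sqrt(10) + 10056675115 /11376288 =890.33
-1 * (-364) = 364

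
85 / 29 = 2.93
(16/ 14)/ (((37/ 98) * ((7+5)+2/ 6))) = 336/ 1369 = 0.25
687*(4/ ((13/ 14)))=38472/ 13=2959.38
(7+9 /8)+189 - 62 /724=285313 /1448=197.04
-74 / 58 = -37 / 29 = -1.28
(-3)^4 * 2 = 162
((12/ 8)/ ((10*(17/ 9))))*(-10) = -27/ 34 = -0.79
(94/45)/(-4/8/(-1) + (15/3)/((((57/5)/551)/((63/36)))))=376/76215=0.00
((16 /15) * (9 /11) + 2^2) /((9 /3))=268 /165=1.62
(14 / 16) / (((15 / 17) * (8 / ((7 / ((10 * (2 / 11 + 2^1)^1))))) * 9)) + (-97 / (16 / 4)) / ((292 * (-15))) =1506979 / 151372800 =0.01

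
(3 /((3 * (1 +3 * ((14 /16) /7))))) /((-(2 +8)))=-4 /55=-0.07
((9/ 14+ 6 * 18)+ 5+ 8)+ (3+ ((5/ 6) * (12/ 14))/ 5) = 1747/ 14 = 124.79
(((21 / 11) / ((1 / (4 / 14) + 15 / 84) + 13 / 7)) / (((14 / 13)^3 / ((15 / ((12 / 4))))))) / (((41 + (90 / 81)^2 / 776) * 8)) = 51785487 / 12303533704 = 0.00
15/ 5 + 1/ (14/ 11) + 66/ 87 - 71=-26981/ 406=-66.46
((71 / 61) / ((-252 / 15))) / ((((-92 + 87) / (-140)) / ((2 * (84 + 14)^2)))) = -6818840 / 183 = -37261.42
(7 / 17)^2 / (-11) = -49 / 3179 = -0.02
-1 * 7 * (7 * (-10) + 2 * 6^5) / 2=-54187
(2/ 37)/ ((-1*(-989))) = 2/ 36593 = 0.00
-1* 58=-58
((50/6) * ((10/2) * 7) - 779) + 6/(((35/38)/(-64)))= -94946/105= -904.25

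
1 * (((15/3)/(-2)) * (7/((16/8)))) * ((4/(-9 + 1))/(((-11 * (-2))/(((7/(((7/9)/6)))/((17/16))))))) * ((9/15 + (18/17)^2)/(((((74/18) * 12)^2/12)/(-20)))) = -126911610/73984867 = -1.72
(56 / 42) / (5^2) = 4 / 75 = 0.05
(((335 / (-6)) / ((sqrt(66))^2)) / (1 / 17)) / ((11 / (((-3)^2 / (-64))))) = 0.18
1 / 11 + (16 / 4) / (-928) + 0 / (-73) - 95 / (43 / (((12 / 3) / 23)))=-751191 / 2523928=-0.30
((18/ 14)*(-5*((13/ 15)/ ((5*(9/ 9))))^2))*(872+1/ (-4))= -589303/ 3500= -168.37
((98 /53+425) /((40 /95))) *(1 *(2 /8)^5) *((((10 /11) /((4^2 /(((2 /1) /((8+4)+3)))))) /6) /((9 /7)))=1002953 /1031602176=0.00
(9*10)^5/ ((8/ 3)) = 2214337500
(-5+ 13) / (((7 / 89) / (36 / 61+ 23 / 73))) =2870072 / 31171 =92.08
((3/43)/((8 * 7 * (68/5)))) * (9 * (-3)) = -405/163744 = -0.00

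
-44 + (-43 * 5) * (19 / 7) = -4393 / 7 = -627.57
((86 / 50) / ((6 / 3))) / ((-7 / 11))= -473 / 350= -1.35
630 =630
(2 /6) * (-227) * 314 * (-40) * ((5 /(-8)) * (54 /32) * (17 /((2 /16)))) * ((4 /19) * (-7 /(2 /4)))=7633873800 /19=401782831.58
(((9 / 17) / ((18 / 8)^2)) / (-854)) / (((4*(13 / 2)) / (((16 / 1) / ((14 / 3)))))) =-32 / 1981707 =-0.00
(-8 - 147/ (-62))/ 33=-349/ 2046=-0.17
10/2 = 5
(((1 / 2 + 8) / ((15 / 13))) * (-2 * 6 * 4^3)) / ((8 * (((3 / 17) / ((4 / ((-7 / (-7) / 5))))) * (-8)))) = 30056 / 3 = 10018.67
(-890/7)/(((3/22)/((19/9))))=-372020/189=-1968.36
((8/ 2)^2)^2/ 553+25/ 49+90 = 352157/ 3871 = 90.97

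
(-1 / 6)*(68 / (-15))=34 / 45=0.76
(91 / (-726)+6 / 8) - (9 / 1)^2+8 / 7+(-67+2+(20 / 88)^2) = -732727 / 5082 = -144.18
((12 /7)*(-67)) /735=-268 /1715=-0.16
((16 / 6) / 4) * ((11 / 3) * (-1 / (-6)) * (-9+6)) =-11 / 9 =-1.22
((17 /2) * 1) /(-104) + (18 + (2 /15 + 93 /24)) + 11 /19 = 1334129 /59280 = 22.51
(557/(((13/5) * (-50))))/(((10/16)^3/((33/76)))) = -1176384/154375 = -7.62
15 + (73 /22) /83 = 27463 /1826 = 15.04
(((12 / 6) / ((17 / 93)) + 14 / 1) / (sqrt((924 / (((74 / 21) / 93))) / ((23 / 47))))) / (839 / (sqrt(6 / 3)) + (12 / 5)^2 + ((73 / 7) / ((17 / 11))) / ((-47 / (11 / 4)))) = -63615751600 * sqrt(81833862) / 337866344330415266619 + 9948157240000 * sqrt(40916931) / 337866344330415266619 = 0.00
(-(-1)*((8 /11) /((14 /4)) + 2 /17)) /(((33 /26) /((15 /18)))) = 9230 /43197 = 0.21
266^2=70756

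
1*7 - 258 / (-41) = 545 / 41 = 13.29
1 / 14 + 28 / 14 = 29 / 14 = 2.07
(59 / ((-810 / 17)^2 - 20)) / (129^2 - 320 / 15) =51153 / 32424304880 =0.00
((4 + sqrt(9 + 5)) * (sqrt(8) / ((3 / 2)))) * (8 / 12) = 8 * sqrt(2) * (sqrt(14) + 4) / 9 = 9.73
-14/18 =-0.78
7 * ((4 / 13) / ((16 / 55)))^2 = 21175 / 2704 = 7.83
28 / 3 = 9.33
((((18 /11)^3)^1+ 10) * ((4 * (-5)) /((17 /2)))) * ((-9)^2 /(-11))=3648240 /14641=249.18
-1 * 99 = -99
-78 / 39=-2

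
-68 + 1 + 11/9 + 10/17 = -9974/153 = -65.19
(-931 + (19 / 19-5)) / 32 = -29.22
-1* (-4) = 4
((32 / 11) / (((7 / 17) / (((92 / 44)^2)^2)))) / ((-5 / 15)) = -456700512 / 1127357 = -405.11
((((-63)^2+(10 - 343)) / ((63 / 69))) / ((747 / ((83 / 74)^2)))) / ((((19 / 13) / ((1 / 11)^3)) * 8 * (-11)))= -0.00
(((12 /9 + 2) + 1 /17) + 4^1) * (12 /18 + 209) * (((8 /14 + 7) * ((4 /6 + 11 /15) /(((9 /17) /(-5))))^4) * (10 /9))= 211791608847910 /531441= 398523276.99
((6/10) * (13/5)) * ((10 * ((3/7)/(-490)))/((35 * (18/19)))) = -247/600250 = -0.00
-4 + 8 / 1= 4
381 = 381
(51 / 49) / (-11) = -51 / 539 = -0.09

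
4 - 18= -14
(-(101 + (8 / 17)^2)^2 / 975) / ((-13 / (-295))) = -16829514177 / 70575245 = -238.46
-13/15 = -0.87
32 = 32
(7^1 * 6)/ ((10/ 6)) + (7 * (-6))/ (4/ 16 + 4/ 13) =-7266/ 145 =-50.11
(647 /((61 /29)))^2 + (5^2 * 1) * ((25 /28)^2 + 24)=95231.64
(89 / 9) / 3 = 89 / 27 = 3.30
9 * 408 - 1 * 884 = 2788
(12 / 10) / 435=2 / 725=0.00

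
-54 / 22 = -27 / 11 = -2.45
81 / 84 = 27 / 28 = 0.96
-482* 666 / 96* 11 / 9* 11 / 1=-1078957 / 24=-44956.54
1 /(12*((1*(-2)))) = -1 /24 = -0.04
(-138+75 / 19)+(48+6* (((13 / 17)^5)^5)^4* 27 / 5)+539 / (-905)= -86.65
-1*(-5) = 5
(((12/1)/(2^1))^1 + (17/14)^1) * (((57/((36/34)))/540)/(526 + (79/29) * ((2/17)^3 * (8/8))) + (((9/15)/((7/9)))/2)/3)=22104606049741/23796070915680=0.93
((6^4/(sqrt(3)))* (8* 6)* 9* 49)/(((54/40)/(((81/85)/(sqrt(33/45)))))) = 329204736* sqrt(55)/187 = 13055869.87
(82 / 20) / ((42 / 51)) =697 / 140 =4.98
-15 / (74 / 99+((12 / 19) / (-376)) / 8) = -4243536 / 211403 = -20.07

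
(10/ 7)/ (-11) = -0.13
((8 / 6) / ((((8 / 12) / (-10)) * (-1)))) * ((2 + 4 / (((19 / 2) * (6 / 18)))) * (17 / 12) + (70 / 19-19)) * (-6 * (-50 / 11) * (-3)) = 3657000 / 209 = 17497.61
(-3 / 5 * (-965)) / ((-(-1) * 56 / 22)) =6369 / 28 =227.46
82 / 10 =41 / 5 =8.20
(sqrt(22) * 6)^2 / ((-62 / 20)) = -7920 / 31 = -255.48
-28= -28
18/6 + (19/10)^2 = 661/100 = 6.61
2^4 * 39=624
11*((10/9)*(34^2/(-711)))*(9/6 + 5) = -826540/6399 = -129.17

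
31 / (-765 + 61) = -31 / 704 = -0.04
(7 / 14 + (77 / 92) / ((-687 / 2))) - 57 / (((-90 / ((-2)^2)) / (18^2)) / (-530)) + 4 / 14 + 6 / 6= -435022.22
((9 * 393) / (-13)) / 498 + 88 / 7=181651 / 15106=12.03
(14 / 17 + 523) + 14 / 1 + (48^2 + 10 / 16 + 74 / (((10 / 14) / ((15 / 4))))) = 439409 / 136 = 3230.95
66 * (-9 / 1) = -594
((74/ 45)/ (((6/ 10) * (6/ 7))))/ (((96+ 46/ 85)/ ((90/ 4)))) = 110075/ 147708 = 0.75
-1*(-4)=4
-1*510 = -510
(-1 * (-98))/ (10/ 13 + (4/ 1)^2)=637/ 109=5.84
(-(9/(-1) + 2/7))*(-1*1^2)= -61/7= -8.71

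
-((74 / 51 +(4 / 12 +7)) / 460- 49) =287273 / 5865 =48.98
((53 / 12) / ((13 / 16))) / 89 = 0.06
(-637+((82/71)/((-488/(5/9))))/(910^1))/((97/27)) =-54227896755/305837896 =-177.31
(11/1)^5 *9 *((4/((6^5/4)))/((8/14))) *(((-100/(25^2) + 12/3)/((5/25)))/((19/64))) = 288603392/855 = 337547.83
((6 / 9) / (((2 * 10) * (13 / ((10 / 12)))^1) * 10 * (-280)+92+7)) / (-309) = 2 / 809735427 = 0.00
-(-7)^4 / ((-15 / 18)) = 14406 / 5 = 2881.20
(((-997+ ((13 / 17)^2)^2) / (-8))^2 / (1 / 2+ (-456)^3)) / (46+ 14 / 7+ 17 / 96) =-0.00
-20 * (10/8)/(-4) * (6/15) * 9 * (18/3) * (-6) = -810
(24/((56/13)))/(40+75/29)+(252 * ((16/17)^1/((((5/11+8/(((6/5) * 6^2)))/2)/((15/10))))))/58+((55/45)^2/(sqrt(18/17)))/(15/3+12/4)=121 * sqrt(34)/3888+6329787/327845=19.49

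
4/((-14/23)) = -46/7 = -6.57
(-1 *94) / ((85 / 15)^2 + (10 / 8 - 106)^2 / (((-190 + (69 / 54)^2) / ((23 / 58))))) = -11978676432 / 1148375201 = -10.43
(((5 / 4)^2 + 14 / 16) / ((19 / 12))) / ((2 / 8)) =117 / 19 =6.16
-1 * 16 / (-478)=8 / 239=0.03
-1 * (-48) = 48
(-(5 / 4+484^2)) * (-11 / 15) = 3435773 / 20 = 171788.65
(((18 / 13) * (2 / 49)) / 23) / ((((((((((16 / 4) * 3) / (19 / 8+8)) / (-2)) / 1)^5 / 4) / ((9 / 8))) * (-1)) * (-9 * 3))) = -3939040643 / 622188822528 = -0.01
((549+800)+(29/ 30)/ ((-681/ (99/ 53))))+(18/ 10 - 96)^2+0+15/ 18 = 9224893183/ 902325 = 10223.47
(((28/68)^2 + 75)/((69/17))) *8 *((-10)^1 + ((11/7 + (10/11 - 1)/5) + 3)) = -121480608/150535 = -806.99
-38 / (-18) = 19 / 9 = 2.11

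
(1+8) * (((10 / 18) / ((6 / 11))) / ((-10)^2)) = 0.09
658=658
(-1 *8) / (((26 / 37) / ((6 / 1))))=-888 / 13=-68.31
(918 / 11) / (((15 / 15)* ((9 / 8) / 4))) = 296.73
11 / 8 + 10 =11.38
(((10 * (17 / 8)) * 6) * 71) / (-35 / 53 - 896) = -319855 / 31682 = -10.10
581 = 581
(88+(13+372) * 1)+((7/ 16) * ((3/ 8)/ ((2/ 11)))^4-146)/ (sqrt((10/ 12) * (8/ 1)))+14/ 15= 420.45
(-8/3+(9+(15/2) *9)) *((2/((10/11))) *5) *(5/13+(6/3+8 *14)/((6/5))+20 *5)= 6188710/39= 158684.87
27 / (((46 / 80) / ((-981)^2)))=1039349880 / 23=45189125.22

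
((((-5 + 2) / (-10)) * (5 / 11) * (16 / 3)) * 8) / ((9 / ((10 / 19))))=640 / 1881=0.34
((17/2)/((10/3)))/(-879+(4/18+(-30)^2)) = 459/3820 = 0.12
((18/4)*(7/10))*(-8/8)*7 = -441/20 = -22.05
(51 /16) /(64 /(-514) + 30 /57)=7.93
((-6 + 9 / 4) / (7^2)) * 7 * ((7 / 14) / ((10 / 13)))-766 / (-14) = 6089 / 112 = 54.37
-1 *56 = -56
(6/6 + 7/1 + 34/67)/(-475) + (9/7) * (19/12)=18927/9380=2.02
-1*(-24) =24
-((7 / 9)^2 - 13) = 1004 / 81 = 12.40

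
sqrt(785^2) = 785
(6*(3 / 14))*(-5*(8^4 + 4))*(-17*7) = 3136500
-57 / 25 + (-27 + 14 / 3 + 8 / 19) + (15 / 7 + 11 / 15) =-70876 / 3325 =-21.32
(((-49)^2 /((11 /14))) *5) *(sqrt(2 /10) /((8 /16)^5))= 218656.55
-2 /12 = -1 /6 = -0.17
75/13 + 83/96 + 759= 955511/1248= 765.63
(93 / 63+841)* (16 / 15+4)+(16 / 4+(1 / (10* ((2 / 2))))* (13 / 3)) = 2691977 / 630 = 4272.98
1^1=1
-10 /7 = -1.43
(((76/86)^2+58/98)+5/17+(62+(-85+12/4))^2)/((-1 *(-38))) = 309327107/29264123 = 10.57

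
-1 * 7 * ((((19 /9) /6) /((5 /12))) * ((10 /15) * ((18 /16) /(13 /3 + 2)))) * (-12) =42 /5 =8.40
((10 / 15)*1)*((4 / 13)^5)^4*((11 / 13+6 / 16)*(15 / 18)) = 87273735454720 / 2223580761661053534339717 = 0.00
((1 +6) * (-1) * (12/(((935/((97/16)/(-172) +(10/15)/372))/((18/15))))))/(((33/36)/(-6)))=-0.02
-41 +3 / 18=-245 / 6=-40.83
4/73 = 0.05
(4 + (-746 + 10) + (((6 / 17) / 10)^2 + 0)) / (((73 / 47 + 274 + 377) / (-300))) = 336.52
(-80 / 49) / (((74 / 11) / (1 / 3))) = -440 / 5439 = -0.08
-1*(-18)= 18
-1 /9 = -0.11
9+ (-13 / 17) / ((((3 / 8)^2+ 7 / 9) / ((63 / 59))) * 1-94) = 517590477 / 57457637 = 9.01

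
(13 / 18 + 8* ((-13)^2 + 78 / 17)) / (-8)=-425165 / 2448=-173.68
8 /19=0.42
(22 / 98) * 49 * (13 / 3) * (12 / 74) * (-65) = -18590 / 37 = -502.43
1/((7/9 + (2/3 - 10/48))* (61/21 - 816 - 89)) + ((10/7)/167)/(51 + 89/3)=-0.00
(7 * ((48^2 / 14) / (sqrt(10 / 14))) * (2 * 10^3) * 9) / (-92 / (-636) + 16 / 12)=131880960 * sqrt(35) / 47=16600388.96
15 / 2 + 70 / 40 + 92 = 405 / 4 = 101.25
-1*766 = -766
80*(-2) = -160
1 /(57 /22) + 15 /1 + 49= 3670 /57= 64.39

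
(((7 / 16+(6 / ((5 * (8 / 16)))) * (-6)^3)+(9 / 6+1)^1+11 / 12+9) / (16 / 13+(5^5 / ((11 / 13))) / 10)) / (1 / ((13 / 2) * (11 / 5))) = -2481097619 / 127172400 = -19.51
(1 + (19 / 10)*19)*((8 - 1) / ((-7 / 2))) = -371 / 5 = -74.20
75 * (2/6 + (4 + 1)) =400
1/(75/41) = 41/75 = 0.55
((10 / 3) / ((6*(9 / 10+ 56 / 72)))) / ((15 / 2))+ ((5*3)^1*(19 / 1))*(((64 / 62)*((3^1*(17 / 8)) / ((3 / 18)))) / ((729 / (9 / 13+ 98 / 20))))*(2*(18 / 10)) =283704068 / 912795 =310.81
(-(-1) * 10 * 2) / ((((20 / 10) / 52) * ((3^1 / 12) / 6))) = 12480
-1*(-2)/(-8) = -1/4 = -0.25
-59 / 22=-2.68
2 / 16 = 0.12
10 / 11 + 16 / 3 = 206 / 33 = 6.24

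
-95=-95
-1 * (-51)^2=-2601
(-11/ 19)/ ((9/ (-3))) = 11/ 57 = 0.19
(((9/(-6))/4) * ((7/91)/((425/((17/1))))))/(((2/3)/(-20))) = 9/260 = 0.03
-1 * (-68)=68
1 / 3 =0.33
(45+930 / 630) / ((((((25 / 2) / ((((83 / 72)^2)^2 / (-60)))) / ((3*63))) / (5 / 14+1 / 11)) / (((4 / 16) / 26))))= -66584024363 / 747242496000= -0.09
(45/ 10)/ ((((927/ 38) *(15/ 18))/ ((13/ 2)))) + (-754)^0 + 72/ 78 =22508/ 6695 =3.36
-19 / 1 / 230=-19 / 230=-0.08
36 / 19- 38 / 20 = -1 / 190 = -0.01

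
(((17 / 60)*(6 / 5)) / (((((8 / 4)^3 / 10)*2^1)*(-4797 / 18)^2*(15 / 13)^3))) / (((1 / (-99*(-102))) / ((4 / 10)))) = 41327 / 5253125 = 0.01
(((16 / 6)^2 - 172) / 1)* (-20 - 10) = 14840 / 3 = 4946.67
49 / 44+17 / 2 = 423 / 44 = 9.61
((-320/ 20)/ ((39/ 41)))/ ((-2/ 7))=58.87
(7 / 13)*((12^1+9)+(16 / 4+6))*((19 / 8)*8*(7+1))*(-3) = -98952 / 13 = -7611.69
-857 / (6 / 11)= -9427 / 6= -1571.17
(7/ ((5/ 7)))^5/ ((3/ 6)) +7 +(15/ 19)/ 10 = 21468959549/ 118750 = 180791.24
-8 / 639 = -0.01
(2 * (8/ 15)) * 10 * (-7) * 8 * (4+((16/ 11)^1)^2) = -1326080/ 363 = -3653.11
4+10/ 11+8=142/ 11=12.91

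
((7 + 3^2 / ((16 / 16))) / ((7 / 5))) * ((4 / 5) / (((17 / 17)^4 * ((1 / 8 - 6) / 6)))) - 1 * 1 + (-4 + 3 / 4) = -17881 / 1316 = -13.59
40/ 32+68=277/ 4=69.25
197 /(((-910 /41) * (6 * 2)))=-8077 /10920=-0.74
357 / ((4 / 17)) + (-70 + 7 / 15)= 86863 / 60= 1447.72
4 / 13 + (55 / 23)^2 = 6.03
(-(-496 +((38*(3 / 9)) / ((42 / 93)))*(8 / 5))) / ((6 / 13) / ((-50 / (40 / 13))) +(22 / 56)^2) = 3582.21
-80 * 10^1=-800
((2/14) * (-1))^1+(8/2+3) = 48/7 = 6.86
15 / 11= 1.36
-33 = -33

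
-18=-18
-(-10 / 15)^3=8 / 27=0.30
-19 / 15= -1.27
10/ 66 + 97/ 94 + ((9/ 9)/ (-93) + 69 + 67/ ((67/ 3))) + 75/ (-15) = 2185207/ 32054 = 68.17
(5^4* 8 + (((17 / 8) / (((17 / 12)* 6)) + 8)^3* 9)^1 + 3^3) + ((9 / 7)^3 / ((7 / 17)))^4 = 22950273747465845225 / 2126907556454464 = 10790.44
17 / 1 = 17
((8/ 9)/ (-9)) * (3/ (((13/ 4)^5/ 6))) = -16384/ 3341637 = -0.00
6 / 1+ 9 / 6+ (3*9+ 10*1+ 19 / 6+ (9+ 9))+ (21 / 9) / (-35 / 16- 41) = 136015 / 2073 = 65.61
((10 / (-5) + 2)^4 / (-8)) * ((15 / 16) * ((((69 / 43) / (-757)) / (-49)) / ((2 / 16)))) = 0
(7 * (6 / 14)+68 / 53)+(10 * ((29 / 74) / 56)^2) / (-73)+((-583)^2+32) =11292541501795695 / 33220657792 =339925.28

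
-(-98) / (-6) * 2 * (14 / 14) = -98 / 3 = -32.67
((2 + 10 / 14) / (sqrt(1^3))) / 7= 19 / 49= 0.39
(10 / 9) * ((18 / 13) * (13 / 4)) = 5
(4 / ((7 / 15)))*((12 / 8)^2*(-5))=-675 / 7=-96.43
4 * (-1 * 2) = -8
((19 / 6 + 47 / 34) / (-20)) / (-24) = 29 / 3060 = 0.01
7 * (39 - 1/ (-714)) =27847/ 102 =273.01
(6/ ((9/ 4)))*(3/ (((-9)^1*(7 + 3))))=-0.09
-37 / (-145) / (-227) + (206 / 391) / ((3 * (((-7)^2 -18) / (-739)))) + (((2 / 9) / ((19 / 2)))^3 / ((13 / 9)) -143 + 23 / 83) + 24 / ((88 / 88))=-29396025519901056017 / 239166075429706815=-122.91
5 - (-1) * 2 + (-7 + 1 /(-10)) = -1 /10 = -0.10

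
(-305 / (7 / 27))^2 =67815225 / 49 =1383984.18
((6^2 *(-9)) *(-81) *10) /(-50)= -26244 /5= -5248.80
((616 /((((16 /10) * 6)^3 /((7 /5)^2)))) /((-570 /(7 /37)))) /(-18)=26411 /1049573376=0.00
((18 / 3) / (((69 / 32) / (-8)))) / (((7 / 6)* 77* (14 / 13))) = -19968 / 86779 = -0.23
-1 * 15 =-15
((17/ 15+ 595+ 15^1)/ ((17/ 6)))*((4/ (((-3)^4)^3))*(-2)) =-146672/ 45172485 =-0.00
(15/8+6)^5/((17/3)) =2977309629/557056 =5344.72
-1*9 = -9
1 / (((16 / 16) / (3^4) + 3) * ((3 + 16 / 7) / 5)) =2835 / 9028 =0.31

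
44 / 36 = 11 / 9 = 1.22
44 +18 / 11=502 / 11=45.64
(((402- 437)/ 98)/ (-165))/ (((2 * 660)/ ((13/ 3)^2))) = 169/ 5488560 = 0.00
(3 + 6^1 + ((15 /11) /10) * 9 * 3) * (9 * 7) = 17577 /22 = 798.95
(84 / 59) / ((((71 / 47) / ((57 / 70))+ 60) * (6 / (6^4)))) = 24303888 / 4888445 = 4.97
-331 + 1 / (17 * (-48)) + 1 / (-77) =-331.01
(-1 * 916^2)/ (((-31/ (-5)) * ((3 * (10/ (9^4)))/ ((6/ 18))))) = -305835912/ 31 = -9865674.58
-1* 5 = -5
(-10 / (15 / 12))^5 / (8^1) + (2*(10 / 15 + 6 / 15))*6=-20416 / 5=-4083.20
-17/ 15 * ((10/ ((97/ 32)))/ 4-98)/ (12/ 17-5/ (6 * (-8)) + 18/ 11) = 479444064/ 10650115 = 45.02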